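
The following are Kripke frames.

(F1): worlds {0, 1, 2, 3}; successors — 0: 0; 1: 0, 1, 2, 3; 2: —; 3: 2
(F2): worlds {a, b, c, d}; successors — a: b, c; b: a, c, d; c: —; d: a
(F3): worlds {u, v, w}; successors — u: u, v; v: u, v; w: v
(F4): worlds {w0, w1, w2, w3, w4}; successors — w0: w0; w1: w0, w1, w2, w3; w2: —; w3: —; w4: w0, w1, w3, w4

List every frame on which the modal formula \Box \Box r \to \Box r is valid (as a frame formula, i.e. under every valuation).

(F3), (F4)

Frame correspondent (Sahlqvist): \forall x \forall y (Rxy \to \exists z (Rxz \wedge Rzy)) — i.e. density.
(F1): fails — R32 but no z with R3z and Rz2.
(F2): fails — Rab but no z with Raz and Rzb.
(F3): condition met.
(F4): condition met.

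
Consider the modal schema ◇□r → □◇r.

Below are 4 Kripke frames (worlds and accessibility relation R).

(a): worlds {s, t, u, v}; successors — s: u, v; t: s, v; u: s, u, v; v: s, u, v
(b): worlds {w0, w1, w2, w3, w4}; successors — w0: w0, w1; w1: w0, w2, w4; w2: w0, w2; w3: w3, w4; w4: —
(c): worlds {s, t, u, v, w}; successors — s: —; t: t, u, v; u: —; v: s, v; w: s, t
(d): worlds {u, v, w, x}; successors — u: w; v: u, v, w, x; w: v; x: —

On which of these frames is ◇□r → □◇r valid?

The schema corresponds to convergence: ∀x ∀y ∀z (Rxy ∧ Rxz → ∃w (Ryw ∧ Rzw)).
(a): ✓.
(b): fails — Rw1w2 and Rw1w4 but w2 and w4 have no common successor.
(c): fails — Rtv and Rtu but v and u have no common successor.
(d): fails — Rvv and Rvx but v and x have no common successor.
Valid on: (a).

(a)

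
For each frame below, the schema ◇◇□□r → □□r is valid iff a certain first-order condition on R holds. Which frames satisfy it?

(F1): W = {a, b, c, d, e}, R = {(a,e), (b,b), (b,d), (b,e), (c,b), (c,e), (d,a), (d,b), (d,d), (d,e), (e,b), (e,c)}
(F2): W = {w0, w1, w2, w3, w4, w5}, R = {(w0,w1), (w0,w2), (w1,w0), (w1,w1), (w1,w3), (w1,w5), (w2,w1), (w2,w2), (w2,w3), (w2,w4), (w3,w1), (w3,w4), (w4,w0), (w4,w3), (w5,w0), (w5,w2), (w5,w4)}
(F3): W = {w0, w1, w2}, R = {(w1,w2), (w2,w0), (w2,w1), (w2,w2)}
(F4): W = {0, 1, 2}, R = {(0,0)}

The schema corresponds to a generalized confluence (Geach) condition: ∀x ∀y ∀z ((xR²y ∧ xR²z) → ∃w (yR²w ∧ z = w)).
(F1): fails — bR²a, bR²a but no w with aR²w and a=w.
(F2): fails — w0R²w3, w0R²w2 but no w with w3R²w and w2=w.
(F3): fails — w1R²w0, w1R²w0 but no w with w0R²w and w0=w.
(F4): holds.

(F4)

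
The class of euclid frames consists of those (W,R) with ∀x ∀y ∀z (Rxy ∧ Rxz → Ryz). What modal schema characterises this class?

The condition is the Euclidean property. The 5 schema ◇ψ → □◇ψ defines it.
Suppose ◇ψ→□◇ψ is valid. Take Rxy, Rxz and set V(ψ)={y}. Then ◇ψ at x, so □◇ψ at x, so ◇ψ at z, so some w with Rzw has ψ; w=y, i.e. Rzy. By symmetry of the argument, Ryz.

◇ψ → □◇ψ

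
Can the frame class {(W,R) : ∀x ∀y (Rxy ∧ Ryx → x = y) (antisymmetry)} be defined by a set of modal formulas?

Modal frame validity is preserved under surjective bounded morphisms.
The 6-cycle (worlds 0,1,2,3,4,5 with 0→1→2→3→4→5→0) is antisymmetric. Sending even-indexed worlds to • and odd-indexed worlds to ∘ is a surjective bounded morphism onto the two-world frame with •↔∘, which is not antisymmetric.
So no modal formula (or set of formulas) defines exactly the antisymmetric frames.

Not definable by any modal formula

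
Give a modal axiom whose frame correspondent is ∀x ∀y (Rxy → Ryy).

The condition is shift-reflexivity. The T□ schema □(□s → s) defines it.
Suppose □(□s→s) is valid. Take Rxy and set V(s)={w : Ryw}. Then at y, □s holds; since □(□s→s) at x, □s→s at y, so s at y, i.e. Ryy.

□(□s → s)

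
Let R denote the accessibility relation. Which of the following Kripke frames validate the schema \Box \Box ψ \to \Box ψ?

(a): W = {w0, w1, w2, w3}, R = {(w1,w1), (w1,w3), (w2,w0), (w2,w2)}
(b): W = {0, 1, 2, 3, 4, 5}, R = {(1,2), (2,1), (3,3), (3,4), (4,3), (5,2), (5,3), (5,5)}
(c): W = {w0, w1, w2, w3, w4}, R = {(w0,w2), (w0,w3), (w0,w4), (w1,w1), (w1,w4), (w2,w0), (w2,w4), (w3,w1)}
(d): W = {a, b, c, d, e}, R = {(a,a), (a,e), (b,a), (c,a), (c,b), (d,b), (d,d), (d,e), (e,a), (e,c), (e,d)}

This is the axiom for density; its first-order frame correspondent is \forall x \forall y (Rxy \to \exists z (Rxz \wedge Rzy)).
(a): condition met.
(b): fails — R12 but no z with R1z and Rz2.
(c): fails — Rw0w2 but no z with Rw0z and Rzw2.
(d): fails — Rec but no z with Rez and Rzc.

(a)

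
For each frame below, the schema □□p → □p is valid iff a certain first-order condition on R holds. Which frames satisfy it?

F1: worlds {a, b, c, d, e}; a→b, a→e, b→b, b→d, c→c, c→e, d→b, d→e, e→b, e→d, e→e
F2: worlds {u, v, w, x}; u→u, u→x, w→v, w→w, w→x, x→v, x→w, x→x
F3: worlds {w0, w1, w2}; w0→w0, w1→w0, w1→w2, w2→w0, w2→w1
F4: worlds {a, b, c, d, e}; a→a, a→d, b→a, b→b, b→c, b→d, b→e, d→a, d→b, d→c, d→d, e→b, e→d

F1, F2, F4

The schema corresponds to density: ∀x ∀y (Rxy → ∃z (Rxz ∧ Rzy)).
F1: condition met.
F2: condition met.
F3: fails — Rw1w2 but no z with Rw1z and Rzw2.
F4: condition met.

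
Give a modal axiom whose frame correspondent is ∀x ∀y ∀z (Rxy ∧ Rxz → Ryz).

A defining formula is ◇p → □◇p (the 5 axiom).
Suppose ◇p→□◇p is valid. Take Rxy, Rxz and set V(p)={y}. Then ◇p at x, so □◇p at x, so ◇p at z, so some w with Rzw has p; w=y, i.e. Rzy. By symmetry of the argument, Ryz.

◇p → □◇p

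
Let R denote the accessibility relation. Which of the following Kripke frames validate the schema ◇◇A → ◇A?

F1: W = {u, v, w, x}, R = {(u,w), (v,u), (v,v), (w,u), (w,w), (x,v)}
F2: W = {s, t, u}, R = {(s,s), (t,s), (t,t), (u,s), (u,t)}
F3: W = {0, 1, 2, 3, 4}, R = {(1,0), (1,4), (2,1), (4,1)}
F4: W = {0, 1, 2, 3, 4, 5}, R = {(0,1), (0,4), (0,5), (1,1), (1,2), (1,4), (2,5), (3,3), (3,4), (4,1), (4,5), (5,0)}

This is the axiom for transitivity; its first-order frame correspondent is ∀x ∀y ∀z (Rxy ∧ Ryz → Rxz).
F1: fails — Ruw and Rwu but not Ruu.
F2: ✓.
F3: fails — R14 and R41 but not R11.
F4: fails — R34 and R45 but not R35.
Valid on: F2.

F2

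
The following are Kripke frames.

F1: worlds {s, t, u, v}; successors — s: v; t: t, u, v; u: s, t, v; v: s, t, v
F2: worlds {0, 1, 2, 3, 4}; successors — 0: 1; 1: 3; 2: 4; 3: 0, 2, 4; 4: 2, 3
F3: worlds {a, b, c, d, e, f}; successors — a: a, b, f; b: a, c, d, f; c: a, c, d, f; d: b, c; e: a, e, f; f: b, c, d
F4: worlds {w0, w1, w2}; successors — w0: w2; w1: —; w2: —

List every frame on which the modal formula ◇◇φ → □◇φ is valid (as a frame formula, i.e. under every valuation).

Frame correspondent (Sahlqvist): ∀x ∀y ∀z ((xR²y ∧ xRz) → ∃w (y = w ∧ zRw)) — i.e. a generalized confluence (Geach) condition.
F1: fails — tR²s, tRt but no w with s=w and tRw.
F2: fails — 3R²1, 3R2 but no w with 1=w and 2Rw.
F3: fails — aR²a, aRf but no w with a=w and fRw.
F4: condition met.

F4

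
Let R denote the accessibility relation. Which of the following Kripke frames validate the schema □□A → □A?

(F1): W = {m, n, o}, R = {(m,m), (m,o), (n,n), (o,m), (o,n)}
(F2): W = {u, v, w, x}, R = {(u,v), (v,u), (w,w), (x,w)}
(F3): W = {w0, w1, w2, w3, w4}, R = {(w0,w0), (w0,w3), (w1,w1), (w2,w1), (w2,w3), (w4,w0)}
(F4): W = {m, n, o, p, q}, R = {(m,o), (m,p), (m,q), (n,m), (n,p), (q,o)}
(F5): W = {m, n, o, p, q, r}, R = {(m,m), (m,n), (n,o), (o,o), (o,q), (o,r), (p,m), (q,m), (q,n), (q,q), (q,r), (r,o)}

(F1), (F5)

This is the axiom for density; its first-order frame correspondent is ∀x ∀y (Rxy → ∃z (Rxz ∧ Rzy)).
(F1): holds.
(F2): fails — Ruv but no z with Ruz and Rzv.
(F3): fails — Rw2w3 but no z with Rw2z and Rzw3.
(F4): fails — Rmq but no z with Rmz and Rzq.
(F5): holds.
Valid on: (F1), (F5).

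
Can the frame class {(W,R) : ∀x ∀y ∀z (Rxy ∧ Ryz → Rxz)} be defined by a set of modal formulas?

Yes, by □r → □□r

Yes: it is transitivity, defined by the 4 schema □r → □□r.
Suppose □r→□□r is valid. Take Rxy, Ryz and set V(r)={w : Rxw}. Then □r at x, so □□r at x, so □r at y, so r at z, i.e. Rxz.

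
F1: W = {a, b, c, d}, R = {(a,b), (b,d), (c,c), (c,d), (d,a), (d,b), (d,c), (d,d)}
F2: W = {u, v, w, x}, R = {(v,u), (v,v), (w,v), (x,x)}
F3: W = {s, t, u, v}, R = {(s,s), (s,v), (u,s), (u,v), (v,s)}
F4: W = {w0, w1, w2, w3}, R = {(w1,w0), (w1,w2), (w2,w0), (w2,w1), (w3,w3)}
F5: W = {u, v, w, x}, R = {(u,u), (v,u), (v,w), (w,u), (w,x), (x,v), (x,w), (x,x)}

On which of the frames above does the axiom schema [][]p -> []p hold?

This is the axiom for density; its first-order frame correspondent is forall x forall y (Rxy -> exists z (Rxz & Rzy)).
F1: fails — Rab but no z with Raz and Rzb.
F2: satisfies the condition.
F3: satisfies the condition.
F4: fails — Rw1w2 but no z with Rw1z and Rzw2.
F5: fails — Rvw but no z with Rvz and Rzw.
Valid on: F2, F3.

F2, F3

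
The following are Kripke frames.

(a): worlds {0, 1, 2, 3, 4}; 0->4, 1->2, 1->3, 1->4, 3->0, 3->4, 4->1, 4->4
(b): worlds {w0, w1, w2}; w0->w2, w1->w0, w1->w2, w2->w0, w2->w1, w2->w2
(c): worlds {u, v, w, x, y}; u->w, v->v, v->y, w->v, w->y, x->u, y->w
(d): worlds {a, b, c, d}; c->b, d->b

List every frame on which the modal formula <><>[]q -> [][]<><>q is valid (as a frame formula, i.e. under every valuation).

(b), (d)

Frame correspondent (Sahlqvist): forall x forall y forall z ((x R^2 y & x R^2 z) -> exists w (yRw & z R^2 w)) — i.e. a generalized confluence (Geach) condition.
(a): fails — 4R²1, 4R²2 but no w with 1Rw and 2R²w.
(b): holds.
(c): fails — uR²y, uR²y but no t with yRt and yR²t.
(d): holds.
Valid on: (b), (d).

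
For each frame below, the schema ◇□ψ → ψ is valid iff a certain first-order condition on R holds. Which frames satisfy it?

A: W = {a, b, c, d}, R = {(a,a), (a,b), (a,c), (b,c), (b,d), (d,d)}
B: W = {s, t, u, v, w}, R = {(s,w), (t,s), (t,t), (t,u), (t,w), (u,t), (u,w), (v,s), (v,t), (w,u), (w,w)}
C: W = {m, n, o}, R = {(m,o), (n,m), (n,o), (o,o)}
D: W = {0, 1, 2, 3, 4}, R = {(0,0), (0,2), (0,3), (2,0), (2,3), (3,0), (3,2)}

This is the axiom for symmetry; its first-order frame correspondent is ∀x ∀y (Rxy → Ryx).
A: fails — Rbc but not Rcb.
B: fails — Rvt but not Rtv.
C: fails — Rno but not Ron.
D: ✓.
Valid on: D.

D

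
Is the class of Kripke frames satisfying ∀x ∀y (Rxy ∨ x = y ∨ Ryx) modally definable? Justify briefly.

Any modally definable frame class is closed under disjoint unions.
Take 4 disjoint single-world reflexive frames: each is trivially connected, but their disjoint union has 4 worlds with no edge between distinct components, so it is not connected.
So the class is not modally definable.

Not modally definable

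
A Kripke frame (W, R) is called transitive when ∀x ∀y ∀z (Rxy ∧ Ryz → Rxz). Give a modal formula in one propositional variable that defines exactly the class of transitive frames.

A defining formula is □s → □□s (the 4 axiom).
Suppose □s→□□s is valid. Take Rxy, Ryz and set V(s)={w : Rxw}. Then □s at x, so □□s at x, so □s at y, so s at z, i.e. Rxz.

□s → □□s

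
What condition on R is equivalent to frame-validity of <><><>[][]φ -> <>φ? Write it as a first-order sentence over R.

This is a Sahlqvist (Geach-type) schema ◇^3□^2φ → □^0◇^1φ.
First-order correspondent: forall x forall y (x R^3 y -> exists w (y R^2 w & xRw)).

forall x forall y (x R^3 y -> exists w (y R^2 w & xRw))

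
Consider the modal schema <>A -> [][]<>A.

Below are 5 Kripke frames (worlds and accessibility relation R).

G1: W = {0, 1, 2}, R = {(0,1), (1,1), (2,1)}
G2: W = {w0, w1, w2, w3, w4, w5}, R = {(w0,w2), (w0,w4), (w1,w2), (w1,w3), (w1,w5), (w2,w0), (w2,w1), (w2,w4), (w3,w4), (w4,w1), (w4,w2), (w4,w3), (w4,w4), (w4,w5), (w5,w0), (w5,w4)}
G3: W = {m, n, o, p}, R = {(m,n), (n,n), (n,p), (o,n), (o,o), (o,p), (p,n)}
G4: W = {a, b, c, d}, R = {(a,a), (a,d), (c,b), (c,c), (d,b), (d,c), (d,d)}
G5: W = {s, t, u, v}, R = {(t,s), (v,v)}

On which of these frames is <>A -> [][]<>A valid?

This is the axiom for a generalized confluence (Geach) condition; its first-order frame correspondent is forall x forall y forall z ((xRy & x R^2 z) -> exists w (y = w & zRw)).
G1: condition met.
G2: fails — w0Rw2, w0R²w2 but no w with w2=w and w2Rw.
G3: fails — nRp, nR²p but no w with p=w and pRw.
G4: fails — aRa, aR²b but no w with a=w and bRw.
G5: condition met.

G1, G5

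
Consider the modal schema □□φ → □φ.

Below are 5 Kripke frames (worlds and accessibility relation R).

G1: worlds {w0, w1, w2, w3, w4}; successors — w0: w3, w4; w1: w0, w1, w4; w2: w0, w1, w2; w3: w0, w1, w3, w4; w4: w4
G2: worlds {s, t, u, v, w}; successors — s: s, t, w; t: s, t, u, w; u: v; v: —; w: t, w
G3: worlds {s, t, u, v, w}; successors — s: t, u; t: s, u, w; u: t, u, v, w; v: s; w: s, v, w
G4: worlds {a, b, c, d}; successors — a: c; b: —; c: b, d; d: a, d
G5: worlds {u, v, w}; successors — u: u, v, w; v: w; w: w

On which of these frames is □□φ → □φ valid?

G1, G5

The schema corresponds to density: ∀x ∀y (Rxy → ∃z (Rxz ∧ Rzy)).
G1: ✓.
G2: fails — Ruv but no z with Ruz and Rzv.
G3: fails — Rvs but no z with Rvz and Rzs.
G4: fails — Rcb but no z with Rcz and Rzb.
G5: ✓.
Valid on: G1, G5.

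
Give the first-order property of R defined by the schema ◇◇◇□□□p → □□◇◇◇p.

∀x ∀y ∀z ((xR³y ∧ xR²z) → ∃w (yR³w ∧ zR³w))

This is a Sahlqvist (Geach-type) schema ◇^3□^3p → □^2◇^3p.
First-order correspondent: ∀x ∀y ∀z ((xR³y ∧ xR²z) → ∃w (yR³w ∧ zR³w)).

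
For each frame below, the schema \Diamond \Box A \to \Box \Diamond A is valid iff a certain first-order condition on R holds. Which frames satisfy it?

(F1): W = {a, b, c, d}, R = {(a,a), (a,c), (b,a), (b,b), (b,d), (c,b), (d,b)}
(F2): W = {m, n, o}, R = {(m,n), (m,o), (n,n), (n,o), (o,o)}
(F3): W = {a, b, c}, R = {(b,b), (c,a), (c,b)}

(F2)

Frame correspondent (Sahlqvist): \forall x \forall y \forall z (Rxy \wedge Rxz \to \exists w (Ryw \wedge Rzw)) — i.e. convergence.
(F1): fails — Raa and Rac but a and c have no common successor.
(F2): satisfies the condition.
(F3): fails — Rca and Rca but a and a have no common successor.
Valid on: (F2).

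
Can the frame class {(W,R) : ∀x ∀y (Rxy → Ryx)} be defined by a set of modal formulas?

This is a Sahlqvist condition; the B axiom p → □◇p defines it.
Suppose p→□◇p is valid. Take Rxy and set V(p)={x}. Then p at x, so □◇p at x, so ◇p at y, so some z with Ryz has p; z=x, i.e. Ryx.

Yes, by p → □◇p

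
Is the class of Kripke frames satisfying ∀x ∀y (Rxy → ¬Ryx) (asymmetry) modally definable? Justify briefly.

Not modally definable

If a class were modally definable it would be closed under surjective bounded morphisms (Goldblatt–Thomason).
The 5-cycle (worlds w0,w1,w2,w3,w4 with w0→w1→w2→w3→w4→w0) is asymmetric. Mapping every world to a single reflexive point • is a surjective bounded morphism, and the reflexive point is not asymmetric (R•• but asymmetry requires ¬R••).
Hence asymmetry is not modally definable.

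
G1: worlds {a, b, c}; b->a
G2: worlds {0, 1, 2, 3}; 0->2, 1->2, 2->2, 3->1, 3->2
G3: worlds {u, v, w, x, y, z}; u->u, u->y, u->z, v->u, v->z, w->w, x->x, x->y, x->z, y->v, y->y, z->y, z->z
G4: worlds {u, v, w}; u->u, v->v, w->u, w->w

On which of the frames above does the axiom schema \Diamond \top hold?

Frame correspondent (Sahlqvist): \forall x \exists y Rxy — i.e. seriality.
G1: fails — world a has no successor.
G2: ✓.
G3: ✓.
G4: ✓.
Valid on: G2, G3, G4.

G2, G3, G4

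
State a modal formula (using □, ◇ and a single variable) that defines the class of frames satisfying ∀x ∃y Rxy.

□ψ → ◇ψ

This is seriality; the standard corresponding axiom is D: □ψ → ◇ψ.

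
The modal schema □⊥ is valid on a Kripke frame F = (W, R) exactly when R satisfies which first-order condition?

□⊥ is valid iff no world has any successor (otherwise □⊥ fails at any world with one).
Conversely, any frame satisfying ∀x ∀y ¬Rxy validates the schema.
Frame condition: ∀x ∀y ¬Rxy.

emptiness of R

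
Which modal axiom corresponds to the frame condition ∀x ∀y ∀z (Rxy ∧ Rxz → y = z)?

◇ψ → □ψ

The condition is partial functionality. The CD schema ◇ψ → □ψ defines it.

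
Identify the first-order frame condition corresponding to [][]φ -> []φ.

density: forall x forall y (Rxy -> exists z (Rxz & Rzy))

This is the C4 axiom.
Its frame correspondent is density — forall x forall y (Rxy -> exists z (Rxz & Rzy)).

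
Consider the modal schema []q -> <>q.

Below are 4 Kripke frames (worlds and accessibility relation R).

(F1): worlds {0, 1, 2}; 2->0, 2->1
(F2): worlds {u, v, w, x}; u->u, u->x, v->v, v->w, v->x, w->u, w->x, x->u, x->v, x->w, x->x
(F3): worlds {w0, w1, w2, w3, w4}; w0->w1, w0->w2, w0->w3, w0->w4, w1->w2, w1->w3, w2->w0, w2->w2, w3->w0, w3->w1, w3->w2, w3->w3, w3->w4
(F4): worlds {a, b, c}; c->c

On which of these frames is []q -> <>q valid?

(F2)

Frame correspondent (Sahlqvist): forall x exists y Rxy — i.e. seriality.
(F1): fails — world 0 has no successor.
(F2): condition met.
(F3): fails — world w4 has no successor.
(F4): fails — world a has no successor.
Valid on: (F2).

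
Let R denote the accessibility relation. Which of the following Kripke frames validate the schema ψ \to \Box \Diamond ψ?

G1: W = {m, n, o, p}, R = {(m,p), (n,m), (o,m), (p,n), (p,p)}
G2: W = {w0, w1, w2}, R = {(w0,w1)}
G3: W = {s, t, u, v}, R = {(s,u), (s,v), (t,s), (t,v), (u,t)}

Frame correspondent (Sahlqvist): \forall x \forall y (Rxy \to Ryx) — i.e. symmetry.
G1: fails — Rom but not Rmo.
G2: fails — Rw0w1 but not Rw1w0.
G3: fails — Rtv but not Rvt.
Valid on no frame.

none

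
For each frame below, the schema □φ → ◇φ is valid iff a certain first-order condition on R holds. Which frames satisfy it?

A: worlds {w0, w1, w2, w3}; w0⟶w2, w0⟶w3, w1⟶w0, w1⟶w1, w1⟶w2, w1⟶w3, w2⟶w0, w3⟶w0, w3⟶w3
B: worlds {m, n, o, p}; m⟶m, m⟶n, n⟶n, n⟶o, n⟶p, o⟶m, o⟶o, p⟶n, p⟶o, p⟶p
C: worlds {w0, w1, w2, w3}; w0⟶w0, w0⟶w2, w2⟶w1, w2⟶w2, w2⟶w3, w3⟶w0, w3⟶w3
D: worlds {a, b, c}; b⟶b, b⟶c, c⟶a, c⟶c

A, B

This is the axiom for seriality; its first-order frame correspondent is ∀x ∃y Rxy.
A: holds.
B: holds.
C: fails — world w1 has no successor.
D: fails — world a has no successor.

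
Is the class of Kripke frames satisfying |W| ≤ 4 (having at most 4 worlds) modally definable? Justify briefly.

No

If a class were modally definable it would be closed under disjoint unions (Goldblatt–Thomason).
Any modal formula valid on each of 5 disjoint one-world frames is valid on their disjoint union (validity is preserved under disjoint unions). Each one-world frame has |W|=1≤4, but the union has |W|=5.
Hence having at most 4 worlds is not modally definable.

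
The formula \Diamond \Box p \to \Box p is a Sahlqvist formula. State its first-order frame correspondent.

the Euclidean property: \forall x \forall y \forall z (Rxy \wedge Rxz \to Ryz)

Equivalently (dual form): ◇p → □◇p.
Suppose ◇p→□◇p is valid. Take Rxy, Rxz and set V(p)={y}. Then ◇p at x, so □◇p at x, so ◇p at z, so some w with Rzw has p; w=y, i.e. Rzy. By symmetry of the argument, Ryz.
Conversely, any frame satisfying \forall x \forall y \forall z (Rxy \wedge Rxz \to Ryz) validates the schema.
So the correspondent is the Euclidean property.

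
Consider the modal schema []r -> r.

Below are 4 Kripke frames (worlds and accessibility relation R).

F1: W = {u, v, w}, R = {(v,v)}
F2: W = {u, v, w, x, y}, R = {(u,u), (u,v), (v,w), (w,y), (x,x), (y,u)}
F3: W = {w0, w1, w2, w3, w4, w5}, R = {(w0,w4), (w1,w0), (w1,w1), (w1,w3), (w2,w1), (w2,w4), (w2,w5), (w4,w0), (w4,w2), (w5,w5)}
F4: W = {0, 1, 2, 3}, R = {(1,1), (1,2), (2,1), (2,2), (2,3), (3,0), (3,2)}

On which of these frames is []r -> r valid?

The schema corresponds to reflexivity: forall x Rxx.
F1: fails — world u does not see itself.
F2: fails — world v does not see itself.
F3: fails — world w0 does not see itself.
F4: fails — world 0 does not see itself.
Valid on no frame.

none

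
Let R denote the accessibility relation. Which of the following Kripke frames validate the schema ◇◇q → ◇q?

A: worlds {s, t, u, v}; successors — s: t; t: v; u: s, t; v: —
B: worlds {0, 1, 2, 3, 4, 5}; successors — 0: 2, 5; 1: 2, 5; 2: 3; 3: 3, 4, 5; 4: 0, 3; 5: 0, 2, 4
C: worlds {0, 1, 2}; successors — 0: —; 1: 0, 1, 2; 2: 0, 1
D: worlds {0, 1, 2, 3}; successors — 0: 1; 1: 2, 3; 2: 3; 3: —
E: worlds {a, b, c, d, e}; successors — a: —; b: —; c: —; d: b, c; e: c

E

Frame correspondent (Sahlqvist): ∀x ∀y ∀z (Rxy ∧ Ryz → Rxz) — i.e. transitivity.
A: fails — Rut and Rtv but not Ruv.
B: fails — R34 and R40 but not R30.
C: fails — R21 and R12 but not R22.
D: fails — R01 and R12 but not R02.
E: ✓.
Valid on: E.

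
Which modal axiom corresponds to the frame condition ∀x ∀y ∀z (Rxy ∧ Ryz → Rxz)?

The condition is transitivity. The 4 schema □q → □□q defines it.

□q → □□q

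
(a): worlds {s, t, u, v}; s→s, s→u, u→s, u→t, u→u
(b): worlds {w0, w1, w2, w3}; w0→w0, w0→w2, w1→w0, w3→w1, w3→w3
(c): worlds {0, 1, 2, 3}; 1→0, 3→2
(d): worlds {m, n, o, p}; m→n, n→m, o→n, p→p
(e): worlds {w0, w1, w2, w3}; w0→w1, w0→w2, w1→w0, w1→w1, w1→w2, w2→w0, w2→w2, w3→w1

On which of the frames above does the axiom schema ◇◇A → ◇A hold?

This is the axiom for transitivity; its first-order frame correspondent is ∀x ∀y ∀z (Rxy ∧ Ryz → Rxz).
(a): fails — Rsu and Rut but not Rst.
(b): fails — Rw1w0 and Rw0w2 but not Rw1w2.
(c): condition met.
(d): fails — Rnm and Rmn but not Rnn.
(e): fails — Rw3w1 and Rw1w2 but not Rw3w2.

(c)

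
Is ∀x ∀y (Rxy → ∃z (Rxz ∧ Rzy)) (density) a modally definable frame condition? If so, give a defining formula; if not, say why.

Definable; □□p → □p defines it

The condition is density. A defining modal formula is □□p → □p.
Suppose □□p→□p is valid. Take Rxy and set V(p)={w : xR²w}. Then □□p at x, so □p at x, so p at y, i.e. ∃z(Rxz∧Rzy).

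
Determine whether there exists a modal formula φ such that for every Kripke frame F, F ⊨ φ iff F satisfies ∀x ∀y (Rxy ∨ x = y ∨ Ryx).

No

Any modally definable frame class is closed under disjoint unions.
Take 2 disjoint single-world reflexive frames: each is trivially connected, but their disjoint union has 2 worlds with no edge between distinct components, so it is not connected.
Hence connectedness of R is not modally definable.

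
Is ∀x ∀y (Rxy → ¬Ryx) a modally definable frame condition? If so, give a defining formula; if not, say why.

Not modally definable

If a class were modally definable it would be closed under surjective bounded morphisms (Goldblatt–Thomason).
The 3-cycle (worlds s,t,u with s→t→u→s) is asymmetric. Mapping every world to a single reflexive point • is a surjective bounded morphism, and the reflexive point is not asymmetric (R•• but asymmetry requires ¬R••).
So the class is not modally definable.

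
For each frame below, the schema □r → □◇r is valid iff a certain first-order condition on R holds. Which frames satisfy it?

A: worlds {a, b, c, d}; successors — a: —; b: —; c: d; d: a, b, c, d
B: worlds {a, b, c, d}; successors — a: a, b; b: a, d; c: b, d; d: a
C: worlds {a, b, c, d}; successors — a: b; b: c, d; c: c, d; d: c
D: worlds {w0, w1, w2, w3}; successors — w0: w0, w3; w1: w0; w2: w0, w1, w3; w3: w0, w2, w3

Frame correspondent (Sahlqvist): ∀x ∀z (xRz → ∃w (xRw ∧ zRw)) — i.e. a generalized confluence (Geach) condition.
A: fails — dRa but no w with dRw and aRw.
B: fails — cRd but no w with cRw and dRw.
C: fails — aRb but no w with aRw and bRw.
D: holds.

D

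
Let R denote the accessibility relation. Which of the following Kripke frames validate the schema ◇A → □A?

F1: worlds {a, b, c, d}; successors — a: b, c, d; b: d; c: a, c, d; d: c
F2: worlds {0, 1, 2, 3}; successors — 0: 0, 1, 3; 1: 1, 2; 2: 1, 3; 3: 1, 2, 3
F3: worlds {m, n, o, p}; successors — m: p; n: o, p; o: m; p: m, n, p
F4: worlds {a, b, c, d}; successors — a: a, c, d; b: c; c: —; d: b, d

none

The schema corresponds to partial functionality: ∀x ∀y ∀z (Rxy ∧ Rxz → y = z).
F1: fails — a sees both b and c.
F2: fails — 0 sees both 0 and 1.
F3: fails — n sees both o and p.
F4: fails — a sees both a and c.
Valid on no frame.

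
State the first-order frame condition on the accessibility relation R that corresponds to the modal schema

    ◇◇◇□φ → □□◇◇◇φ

This is a Sahlqvist (Geach-type) schema ◇^3□^1φ → □^2◇^3φ.
First-order correspondent: ∀x ∀y ∀z ((xR³y ∧ xR²z) → ∃w (yRw ∧ zR³w)).

∀x ∀y ∀z ((xR³y ∧ xR²z) → ∃w (yRw ∧ zR³w))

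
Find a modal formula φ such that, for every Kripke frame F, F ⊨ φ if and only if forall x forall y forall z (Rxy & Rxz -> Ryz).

◇r → □◇r

This is the Euclidean property; the standard corresponding axiom is 5: ◇r → □◇r.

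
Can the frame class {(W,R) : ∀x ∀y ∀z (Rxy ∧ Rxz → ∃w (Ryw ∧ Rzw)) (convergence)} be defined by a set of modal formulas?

Yes — defined by ◇□r → □◇r

This is a Sahlqvist condition; the .2 axiom ◇□r → □◇r defines it.
Suppose ◇□r→□◇r is valid. Take Rxy, Rxz and set V(r)={w : Ryw}. Then □r at y so ◇□r at x, so □◇r at x, so ◇r at z, giving w with Rzw and Ryw.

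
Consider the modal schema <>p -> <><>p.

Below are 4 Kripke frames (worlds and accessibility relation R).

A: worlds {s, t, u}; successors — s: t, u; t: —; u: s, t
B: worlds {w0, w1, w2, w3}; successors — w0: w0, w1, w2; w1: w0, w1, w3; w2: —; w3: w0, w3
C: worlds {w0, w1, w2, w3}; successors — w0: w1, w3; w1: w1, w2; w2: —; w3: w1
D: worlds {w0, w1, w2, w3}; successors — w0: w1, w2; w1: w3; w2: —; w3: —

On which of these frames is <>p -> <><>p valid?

This is the axiom for a generalized confluence (Geach) condition; its first-order frame correspondent is forall x forall y (xRy -> exists w (y = w & x R^2 w)).
A: fails — sRu but no w with u=w and sR²w.
B: satisfies the condition.
C: fails — w0Rw3 but no w with w3=w and w0R²w.
D: fails — w0Rw1 but no w with w1=w and w0R²w.
Valid on: B.

B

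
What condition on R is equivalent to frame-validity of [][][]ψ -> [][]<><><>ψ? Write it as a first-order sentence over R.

This is a Sahlqvist (Geach-type) schema ◇^0□^3ψ → □^2◇^3ψ.
Minimal-valuation argument: fix x; take any y with xR^0y and any z with xR^2z. Set V(ψ) to the set of worlds R-reachable from y in exactly 3 steps. Then □^3ψ holds at y, so the antecedent holds at x; validity forces ◇^3ψ at z, giving a w with zR^3w and yR^3w.
First-order correspondent: forall x forall z (x R^2 z -> exists w (x R^3 w & z R^3 w)).

forall x forall z (x R^2 z -> exists w (x R^3 w & z R^3 w))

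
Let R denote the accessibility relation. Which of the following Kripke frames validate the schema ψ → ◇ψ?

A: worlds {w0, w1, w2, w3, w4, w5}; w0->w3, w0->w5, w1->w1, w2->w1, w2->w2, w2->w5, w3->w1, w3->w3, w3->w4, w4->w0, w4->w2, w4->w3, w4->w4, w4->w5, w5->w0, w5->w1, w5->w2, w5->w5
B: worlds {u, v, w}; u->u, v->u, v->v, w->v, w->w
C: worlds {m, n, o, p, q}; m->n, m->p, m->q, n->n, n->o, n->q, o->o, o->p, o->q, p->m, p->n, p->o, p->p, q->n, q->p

B

Frame correspondent (Sahlqvist): ∀x Rxx — i.e. reflexivity.
A: fails — world w0 does not see itself.
B: satisfies the condition.
C: fails — world m does not see itself.
Valid on: B.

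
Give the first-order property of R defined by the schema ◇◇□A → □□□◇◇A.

This is a Sahlqvist (Geach-type) schema ◇^2□^1A → □^3◇^2A.
Minimal-valuation argument: fix x; take any y with xR^2y and any z with xR^3z. Set V(A) to the set of worlds R-reachable from y in exactly 1 step. Then □^1A holds at y, so the antecedent holds at x; validity forces ◇^2A at z, giving a w with zR^2w and yR^1w.
First-order correspondent: ∀x ∀y ∀z ((xR²y ∧ xR³z) → ∃w (yRw ∧ zR²w)).

∀x ∀y ∀z ((xR²y ∧ xR³z) → ∃w (yRw ∧ zR²w))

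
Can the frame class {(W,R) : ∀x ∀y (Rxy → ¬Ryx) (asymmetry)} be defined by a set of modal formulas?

If a class were modally definable it would be closed under surjective bounded morphisms (Goldblatt–Thomason).
The 4-cycle (worlds s,t,u,v with s→t→u→v→s) is asymmetric. Mapping every world to a single reflexive point • is a surjective bounded morphism, and the reflexive point is not asymmetric (R•• but asymmetry requires ¬R••).
So no modal formula (or set of formulas) defines exactly the asymmetric frames.

No — not modally definable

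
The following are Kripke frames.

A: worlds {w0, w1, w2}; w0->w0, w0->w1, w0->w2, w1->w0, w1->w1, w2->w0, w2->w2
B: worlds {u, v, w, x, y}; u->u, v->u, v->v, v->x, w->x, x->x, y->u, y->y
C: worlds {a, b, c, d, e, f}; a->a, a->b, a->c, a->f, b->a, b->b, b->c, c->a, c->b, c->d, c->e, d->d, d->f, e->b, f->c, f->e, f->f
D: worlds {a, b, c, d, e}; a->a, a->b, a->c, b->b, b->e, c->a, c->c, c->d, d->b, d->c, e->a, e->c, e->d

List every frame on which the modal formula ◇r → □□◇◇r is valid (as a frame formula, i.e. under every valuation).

A

The schema corresponds to a generalized confluence (Geach) condition: ∀x ∀y ∀z ((xRy ∧ xR²z) → ∃w (y = w ∧ zR²w)).
A: holds.
B: fails — vRu, vR²x but no t with u=t and xR²t.
C: fails — aRa, aR²d but no w with a=w and dR²w.
D: fails — bRe, bR²c but no w with e=w and cR²w.
Valid on: A.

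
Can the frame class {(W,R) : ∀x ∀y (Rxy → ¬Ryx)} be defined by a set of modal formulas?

No — not modally definable

If a class were modally definable it would be closed under surjective bounded morphisms (Goldblatt–Thomason).
The 5-cycle (worlds w0,w1,w2,w3,w4 with w0→w1→w2→w3→w4→w0) is asymmetric. Mapping every world to a single reflexive point • is a surjective bounded morphism, and the reflexive point is not asymmetric (R•• but asymmetry requires ¬R••).
So the class is not modally definable.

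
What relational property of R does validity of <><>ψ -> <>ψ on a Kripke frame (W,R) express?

transitivity: forall x forall y forall z (Rxy & Ryz -> Rxz)

Replacing ψ by ¬ψ and contraposing gives the equivalent schema □ψ → □□ψ.
Suppose □ψ→□□ψ is valid. Take Rxy, Ryz and set V(ψ)={w : Rxw}. Then □ψ at x, so □□ψ at x, so □ψ at y, so ψ at z, i.e. Rxz.
The converse is a direct semantic check.
Frame condition: forall x forall y forall z (Rxy & Ryz -> Rxz).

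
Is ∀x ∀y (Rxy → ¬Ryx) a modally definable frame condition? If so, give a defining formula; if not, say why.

Any modally definable frame class is closed under surjective bounded morphisms.
The 5-cycle (worlds s,t,u,v,w with s→t→u→v→w→s) is asymmetric. Mapping every world to a single reflexive point • is a surjective bounded morphism, and the reflexive point is not asymmetric (R•• but asymmetry requires ¬R••).
Hence asymmetry is not modally definable.

No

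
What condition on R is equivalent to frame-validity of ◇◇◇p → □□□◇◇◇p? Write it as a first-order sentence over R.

This is a Sahlqvist (Geach-type) schema ◇^3□^0p → □^3◇^3p.
First-order correspondent: ∀x ∀y ∀z ((xR³y ∧ xR³z) → ∃w (y = w ∧ zR³w)).

∀x ∀y ∀z ((xR³y ∧ xR³z) → ∃w (y = w ∧ zR³w))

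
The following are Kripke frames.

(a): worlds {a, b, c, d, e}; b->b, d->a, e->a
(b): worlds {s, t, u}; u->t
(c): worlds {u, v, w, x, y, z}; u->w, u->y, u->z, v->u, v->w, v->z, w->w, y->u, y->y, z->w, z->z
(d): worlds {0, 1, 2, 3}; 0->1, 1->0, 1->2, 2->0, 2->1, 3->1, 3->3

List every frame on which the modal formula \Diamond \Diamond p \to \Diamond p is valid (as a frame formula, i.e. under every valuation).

(a), (b)

This is the axiom for transitivity; its first-order frame correspondent is \forall x \forall y \forall z (Rxy \wedge Ryz \to Rxz).
(a): holds.
(b): holds.
(c): fails — Rvu and Ruy but not Rvy.
(d): fails — R10 and R01 but not R11.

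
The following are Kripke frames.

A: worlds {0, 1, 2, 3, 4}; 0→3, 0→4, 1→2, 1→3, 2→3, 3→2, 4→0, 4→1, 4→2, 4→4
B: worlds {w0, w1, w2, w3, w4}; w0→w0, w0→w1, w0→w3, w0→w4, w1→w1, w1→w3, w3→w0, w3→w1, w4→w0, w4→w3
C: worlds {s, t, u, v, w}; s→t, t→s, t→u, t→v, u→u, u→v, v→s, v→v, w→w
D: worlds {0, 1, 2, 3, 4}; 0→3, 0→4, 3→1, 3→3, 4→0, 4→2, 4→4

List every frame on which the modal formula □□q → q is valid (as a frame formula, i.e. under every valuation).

Frame correspondent (Sahlqvist): ∀x ∃w (xR²w ∧ x = w) — i.e. a generalized confluence (Geach) condition.
A: fails — at 1 but no w with 1R²w and 1=w.
B: fails — at w2 but no w with w2R²w and w2=w.
C: condition met.
D: fails — at 1 but no w with 1R²w and 1=w.
Valid on: C.

C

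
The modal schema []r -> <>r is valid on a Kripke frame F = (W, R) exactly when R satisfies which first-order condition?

seriality: forall x exists y Rxy

Suppose □r→◇r is valid. At any x set V(r)=W. Then □r at x, so ◇r at x, so x has a successor.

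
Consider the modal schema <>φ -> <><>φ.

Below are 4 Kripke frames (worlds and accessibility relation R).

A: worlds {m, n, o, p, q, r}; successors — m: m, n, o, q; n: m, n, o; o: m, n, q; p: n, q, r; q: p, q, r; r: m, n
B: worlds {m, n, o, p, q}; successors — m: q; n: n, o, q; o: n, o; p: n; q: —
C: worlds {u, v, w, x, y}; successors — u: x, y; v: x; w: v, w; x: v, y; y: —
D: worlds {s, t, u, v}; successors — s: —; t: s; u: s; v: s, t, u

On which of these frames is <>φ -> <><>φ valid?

A

Frame correspondent (Sahlqvist): forall x forall y (xRy -> exists w (y = w & x R^2 w)) — i.e. a generalized confluence (Geach) condition.
A: satisfies the condition.
B: fails — mRq but no w with q=w and mR²w.
C: fails — uRx but no t with x=t and uR²t.
D: fails — tRs but no w with s=w and tR²w.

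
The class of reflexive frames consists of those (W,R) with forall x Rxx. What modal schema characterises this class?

□ψ → ψ

A defining formula is □ψ → ψ (the T axiom).
Suppose □ψ→ψ is valid. At any x set V(ψ)={w : Rxw}. Then □ψ holds at x, so ψ holds at x, i.e. Rxx.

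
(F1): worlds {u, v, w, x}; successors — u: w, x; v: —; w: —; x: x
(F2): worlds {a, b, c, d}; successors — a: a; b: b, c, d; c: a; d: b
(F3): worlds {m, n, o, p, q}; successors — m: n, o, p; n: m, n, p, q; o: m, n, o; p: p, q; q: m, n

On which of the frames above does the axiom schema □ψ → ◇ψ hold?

(F2), (F3)

Frame correspondent (Sahlqvist): ∀x ∃y Rxy — i.e. seriality.
(F1): fails — world v has no successor.
(F2): condition met.
(F3): condition met.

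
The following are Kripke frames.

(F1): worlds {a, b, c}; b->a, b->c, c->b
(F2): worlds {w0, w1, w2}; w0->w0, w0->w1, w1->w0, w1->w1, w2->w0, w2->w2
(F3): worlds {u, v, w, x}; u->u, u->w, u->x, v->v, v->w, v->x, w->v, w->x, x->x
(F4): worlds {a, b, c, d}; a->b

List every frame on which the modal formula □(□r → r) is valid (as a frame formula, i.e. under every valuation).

Frame correspondent (Sahlqvist): ∀x ∀y (Rxy → Ryy) — i.e. shift-reflexivity.
(F1): fails — Rba but not Raa.
(F2): satisfies the condition.
(F3): fails — Ruw but not Rww.
(F4): fails — Rab but not Rbb.
Valid on: (F2).

(F2)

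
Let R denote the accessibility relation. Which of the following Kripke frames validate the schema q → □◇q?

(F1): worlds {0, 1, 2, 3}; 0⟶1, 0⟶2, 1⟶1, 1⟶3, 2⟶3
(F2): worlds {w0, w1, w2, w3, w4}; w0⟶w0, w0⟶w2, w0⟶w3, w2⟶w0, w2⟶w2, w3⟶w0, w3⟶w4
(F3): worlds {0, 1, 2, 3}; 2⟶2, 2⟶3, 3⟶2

The schema corresponds to symmetry: ∀x ∀y (Rxy → Ryx).
(F1): fails — R02 but not R20.
(F2): fails — Rw3w4 but not Rw4w3.
(F3): ✓.
Valid on: (F3).

(F3)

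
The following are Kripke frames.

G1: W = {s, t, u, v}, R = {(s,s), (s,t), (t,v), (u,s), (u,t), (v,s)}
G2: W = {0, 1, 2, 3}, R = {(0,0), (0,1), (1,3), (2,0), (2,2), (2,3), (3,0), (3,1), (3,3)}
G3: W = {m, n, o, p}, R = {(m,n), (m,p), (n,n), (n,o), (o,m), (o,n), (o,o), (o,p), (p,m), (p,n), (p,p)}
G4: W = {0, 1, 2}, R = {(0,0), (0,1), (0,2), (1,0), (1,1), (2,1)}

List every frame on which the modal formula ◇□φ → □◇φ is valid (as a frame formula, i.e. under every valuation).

Frame correspondent (Sahlqvist): ∀x ∀y ∀z (Rxy ∧ Rxz → ∃w (Ryw ∧ Rzw)) — i.e. convergence.
G1: fails — Rss and Rst but s and t have no common successor.
G2: fails — R00 and R01 but 0 and 1 have no common successor.
G3: ✓.
G4: ✓.
Valid on: G3, G4.

G3, G4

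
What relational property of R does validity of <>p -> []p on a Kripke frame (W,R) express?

partial functionality

Suppose ◇p→□p is valid. Take Rxy, Rxz and set V(p)={y}. Then ◇p at x, so □p at x, so p at z, i.e. z=y.
The converse is a direct semantic check.
Frame condition: forall x forall y forall z (Rxy & Rxz -> y = z).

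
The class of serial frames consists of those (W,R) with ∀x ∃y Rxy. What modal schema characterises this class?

This is seriality; the standard corresponding axiom is D: □p → ◇p.
Suppose □p→◇p is valid. At any x set V(p)=W. Then □p at x, so ◇p at x, so x has a successor.

□p → ◇p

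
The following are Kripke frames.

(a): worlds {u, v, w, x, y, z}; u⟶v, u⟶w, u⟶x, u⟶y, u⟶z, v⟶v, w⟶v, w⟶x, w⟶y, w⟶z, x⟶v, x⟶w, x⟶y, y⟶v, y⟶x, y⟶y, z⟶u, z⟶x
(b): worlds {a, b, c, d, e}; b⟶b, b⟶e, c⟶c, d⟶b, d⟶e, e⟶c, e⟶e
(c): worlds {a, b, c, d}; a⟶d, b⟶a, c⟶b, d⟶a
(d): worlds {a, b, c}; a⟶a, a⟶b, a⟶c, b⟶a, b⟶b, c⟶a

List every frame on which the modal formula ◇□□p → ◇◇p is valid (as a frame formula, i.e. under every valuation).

(a), (b), (d)

The schema corresponds to a generalized confluence (Geach) condition: ∀x ∀y (xRy → ∃w (yR²w ∧ xR²w)).
(a): condition met.
(b): condition met.
(c): fails — aRd but no w with dR²w and aR²w.
(d): condition met.
Valid on: (a), (b), (d).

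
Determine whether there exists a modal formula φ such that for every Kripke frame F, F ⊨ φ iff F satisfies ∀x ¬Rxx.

Not definable by any modal formula

Modal frame validity is preserved under surjective bounded morphisms.
The 3-cycle (worlds 0,1,2 with 0→1→2→0) is irreflexive, and the map sending every world to a single reflexive point • is a surjective bounded morphism (forth: every edge maps to (•,•); back: every world has a successor). So any modal formula valid on the 3-cycle is also valid on the reflexive point, which is not irreflexive.
Hence irreflexivity is not modally definable.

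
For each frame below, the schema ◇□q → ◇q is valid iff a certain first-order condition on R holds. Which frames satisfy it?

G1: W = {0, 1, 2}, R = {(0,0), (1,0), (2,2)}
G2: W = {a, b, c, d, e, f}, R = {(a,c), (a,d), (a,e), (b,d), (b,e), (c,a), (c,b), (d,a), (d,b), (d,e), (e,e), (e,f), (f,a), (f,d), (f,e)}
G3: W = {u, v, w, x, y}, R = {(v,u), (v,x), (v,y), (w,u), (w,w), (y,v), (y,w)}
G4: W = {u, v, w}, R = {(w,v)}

G1

The schema corresponds to a generalized confluence (Geach) condition: ∀x ∀y (xRy → ∃w (yRw ∧ xRw)).
G1: holds.
G2: fails — aRc but no w with cRw and aRw.
G3: fails — vRu but no t with uRt and vRt.
G4: fails — wRv but no t with vRt and wRt.
Valid on: G1.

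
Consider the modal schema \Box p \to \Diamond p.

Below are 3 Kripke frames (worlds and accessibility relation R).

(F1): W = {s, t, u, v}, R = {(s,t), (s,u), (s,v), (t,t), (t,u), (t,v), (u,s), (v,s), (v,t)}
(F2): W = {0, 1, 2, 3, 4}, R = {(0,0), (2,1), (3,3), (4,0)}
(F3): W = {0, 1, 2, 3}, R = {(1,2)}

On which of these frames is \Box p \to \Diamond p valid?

(F1)

This is the axiom for seriality; its first-order frame correspondent is \forall x \exists y Rxy.
(F1): condition met.
(F2): fails — world 1 has no successor.
(F3): fails — world 0 has no successor.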